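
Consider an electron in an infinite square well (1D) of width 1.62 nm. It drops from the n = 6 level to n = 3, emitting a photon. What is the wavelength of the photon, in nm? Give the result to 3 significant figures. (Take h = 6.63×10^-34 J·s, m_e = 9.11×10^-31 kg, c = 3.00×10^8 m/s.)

λ = 321 nm

E_1 = h²/(8m_eL²) = 2.298×10^-20 J, so ΔE = (6² − 3²)E_1 = 6.205×10^-19 J.
λ = hc/ΔE = (6.63×10^-34·3.00×10^8)/6.205×10^-19 = 3.21×10^-7 m = 321 nm.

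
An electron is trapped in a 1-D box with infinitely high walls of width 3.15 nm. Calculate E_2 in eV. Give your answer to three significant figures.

E_2 = 0.152 eV

For an infinite well E_n = n²h²/(8m_eL²), so E_1 = h²/(8m_eL²) = (6.626×10^-34)²/(8·9.109×10^-31·(3.15×10^-9 m)²) = 6.072×10^-21 J.
Then E_2 = 2²·E_1 = 4·6.072×10^-21 J = 2.429×10^-20 J.
Converting, E_2 = 2.429×10^-20 J / (1.602×10^-19 J/eV) = 0.152 eV.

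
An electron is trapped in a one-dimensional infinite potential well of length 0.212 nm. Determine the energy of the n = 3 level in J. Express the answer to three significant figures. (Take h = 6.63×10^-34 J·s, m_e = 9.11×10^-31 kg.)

For an infinite well E_n = n²h²/(8m_eL²), so E_1 = h²/(8m_eL²) = (6.63×10^-34)²/(8·9.11×10^-31·(2.12×10^-10 m)²) = 1.342×10^-18 J.
Then E_3 = 3²·E_1 = 9·1.342×10^-18 J = 1.21×10^-17 J.

E_3 = 1.21×10^-17 J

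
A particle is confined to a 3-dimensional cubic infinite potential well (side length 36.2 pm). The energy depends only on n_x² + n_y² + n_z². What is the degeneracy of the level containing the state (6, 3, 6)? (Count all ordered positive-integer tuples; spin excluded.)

The level has n_x² + n_y² + n_z² = 81. The ordered positive-integer solutions are (1, 4, 8), (1, 8, 4), (3, 6, 6), (4, 1, 8), (4, 4, 7), (4, 7, 4), (4, 8, 1), (6, 3, 6), (6, 6, 3), (7, 4, 4), (8, 1, 4), (8, 4, 1).
That gives 12 states.

degeneracy = 12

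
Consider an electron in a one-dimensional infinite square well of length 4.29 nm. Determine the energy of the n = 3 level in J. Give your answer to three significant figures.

E_3 = 2.95×10^-20 J

For an infinite well E_n = n²h²/(8m_eL²), so E_1 = h²/(8m_eL²) = (6.626×10^-34)²/(8·9.109×10^-31·(4.29×10^-9 m)²) = 3.274×10^-21 J.
Then E_3 = 3²·E_1 = 9·3.274×10^-21 J = 2.95×10^-20 J.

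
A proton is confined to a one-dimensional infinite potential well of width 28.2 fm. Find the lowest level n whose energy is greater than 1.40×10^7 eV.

E_1 = h²/(8m_pL²) = 4.125×10^-14 J = 2.575×10^5 eV.
Need n² > 1.40×10^7/2.575×10^5 = 54.37, i.e. n > 7.374.
The smallest integer satisfying this is n = 8.

n = 8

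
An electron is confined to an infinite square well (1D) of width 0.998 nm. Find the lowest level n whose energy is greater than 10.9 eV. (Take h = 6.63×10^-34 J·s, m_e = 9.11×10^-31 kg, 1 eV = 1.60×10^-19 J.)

n = 6

E_1 = h²/(8m_eL²) = 6.056×10^-20 J = 0.3785 eV.
Need n² > 10.9/0.3785 = 28.80, i.e. n > 5.367.
The smallest integer satisfying this is n = 6.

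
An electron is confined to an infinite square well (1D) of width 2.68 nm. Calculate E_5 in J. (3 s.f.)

For an infinite well E_n = n²h²/(8m_eL²), so E_1 = h²/(8m_eL²) = (6.626×10^-34)²/(8·9.109×10^-31·(2.68×10^-9 m)²) = 8.388×10^-21 J.
Then E_5 = 5²·E_1 = 25·8.388×10^-21 J = 2.10×10^-19 J.

E_5 = 2.10×10^-19 J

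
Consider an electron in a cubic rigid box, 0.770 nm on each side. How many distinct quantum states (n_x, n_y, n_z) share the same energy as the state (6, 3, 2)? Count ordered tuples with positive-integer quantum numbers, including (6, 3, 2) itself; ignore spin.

The level has n_x² + n_y² + n_z² = 49. The ordered positive-integer solutions are (2, 3, 6), (2, 6, 3), (3, 2, 6), (3, 6, 2), (6, 2, 3), (6, 3, 2).
That gives 6 states.

degeneracy = 6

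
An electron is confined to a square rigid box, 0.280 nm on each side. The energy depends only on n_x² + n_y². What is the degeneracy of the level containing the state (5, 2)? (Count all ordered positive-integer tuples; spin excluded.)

degeneracy = 2

The level has n_x² + n_y² = 29. The ordered positive-integer solutions are (2, 5), (5, 2).
That gives 2 states.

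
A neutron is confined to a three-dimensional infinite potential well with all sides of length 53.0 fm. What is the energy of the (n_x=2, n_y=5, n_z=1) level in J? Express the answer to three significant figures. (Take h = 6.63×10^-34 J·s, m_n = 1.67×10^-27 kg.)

For a 3D rectangular well E = (h²/8m_n)·Σ n_i²/L_i² = (6.63×10^-34)²/(8·1.67×10^-27) · [2²/(53.0 fm)² + 5²/(53.0 fm)² + 1²/(53.0 fm)²].
Evaluating gives E = 3.51×10^-13 J.

E = 3.51×10^-13 J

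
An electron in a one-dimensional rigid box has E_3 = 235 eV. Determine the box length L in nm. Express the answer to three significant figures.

From E_n = n²h²/(8m_eL²), L = n·h/√(8m_eE_n).
E_3 = 235 eV = 3.765×10^-17 J, so L = 3·6.626×10^-34/√(8·9.109×10^-31·3.765×10^-17) = 1.20×10^-10 m = 0.120 nm.

L = 0.120 nm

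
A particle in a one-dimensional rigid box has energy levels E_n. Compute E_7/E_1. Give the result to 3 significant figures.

E_n ∝ n², so E_7/E_1 = 7²/1² = 49/1 = 49.0.

49.0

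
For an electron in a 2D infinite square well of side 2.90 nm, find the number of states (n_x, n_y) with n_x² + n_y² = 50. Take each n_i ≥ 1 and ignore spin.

The level has n_x² + n_y² = 50. The ordered positive-integer solutions are (1, 7), (5, 5), (7, 1).
That gives 3 states.

degeneracy = 3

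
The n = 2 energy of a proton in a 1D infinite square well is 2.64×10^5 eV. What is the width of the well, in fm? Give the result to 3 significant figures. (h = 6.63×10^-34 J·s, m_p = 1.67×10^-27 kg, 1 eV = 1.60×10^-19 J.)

From E_n = n²h²/(8m_pL²), L = n·h/√(8m_pE_n).
E_2 = 2.64×10^5 eV = 4.224×10^-14 J, so L = 2·6.63×10^-34/√(8·1.67×10^-27·4.224×10^-14) = 5.58×10^-14 m = 55.8 fm.

L = 55.8 fm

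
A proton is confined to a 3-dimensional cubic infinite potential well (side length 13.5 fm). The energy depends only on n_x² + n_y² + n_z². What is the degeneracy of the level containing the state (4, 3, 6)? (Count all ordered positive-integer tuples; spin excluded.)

The level has n_x² + n_y² + n_z² = 61. The ordered positive-integer solutions are (3, 4, 6), (3, 6, 4), (4, 3, 6), (4, 6, 3), (6, 3, 4), (6, 4, 3).
That gives 6 states.

degeneracy = 6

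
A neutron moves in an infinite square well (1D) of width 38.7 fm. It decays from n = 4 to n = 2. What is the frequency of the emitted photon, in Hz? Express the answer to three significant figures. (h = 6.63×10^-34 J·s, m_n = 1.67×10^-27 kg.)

E_1 = h²/(8m_nL²) = 2.197×10^-14 J and ΔE = (4² − 2²)E_1 = 2.636×10^-13 J.
f = ΔE/h = 2.636×10^-13/6.63×10^-34 = 3.98×10^20 Hz.

f = 3.98×10^20 Hz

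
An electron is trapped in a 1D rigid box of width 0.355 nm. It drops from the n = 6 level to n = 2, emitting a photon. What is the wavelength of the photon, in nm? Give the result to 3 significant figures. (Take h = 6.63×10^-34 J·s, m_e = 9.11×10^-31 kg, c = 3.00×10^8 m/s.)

E_1 = h²/(8m_eL²) = 4.786×10^-19 J, so ΔE = (6² − 2²)E_1 = 1.532×10^-17 J.
λ = hc/ΔE = (6.63×10^-34·3.00×10^8)/1.532×10^-17 = 1.30×10^-8 m = 13.0 nm.

λ = 13.0 nm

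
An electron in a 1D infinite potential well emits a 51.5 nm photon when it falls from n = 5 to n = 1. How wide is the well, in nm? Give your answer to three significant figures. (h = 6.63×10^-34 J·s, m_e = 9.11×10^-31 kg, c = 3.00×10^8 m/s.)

The photon carries ΔE = hc/λ = 6.63×10^-34·3.00×10^8/5.15×10^-8 m = 3.862×10^-18 J.
Since ΔE = (5² − 1²)E_1, E_1 = 1.609×10^-19 J, and L = h/√(8m_eE_1) = 6.12×10^-10 m = 0.612 nm.

L = 0.612 nm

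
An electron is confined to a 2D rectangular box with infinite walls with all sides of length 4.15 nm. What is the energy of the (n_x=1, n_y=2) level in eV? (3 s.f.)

For a 2D rectangular well E = (h²/8m_e)·Σ n_i²/L_i² = (6.626×10^-34)²/(8·9.109×10^-31) · [1²/(4.15 nm)² + 2²/(4.15 nm)²].
Evaluating gives E = 1.749×10^-20 J = 0.109 eV.

E = 0.109 eV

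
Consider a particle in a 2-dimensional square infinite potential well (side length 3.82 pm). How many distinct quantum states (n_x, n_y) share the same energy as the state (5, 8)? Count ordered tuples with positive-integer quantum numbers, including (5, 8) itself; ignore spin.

degeneracy = 2

The level has n_x² + n_y² = 89. The ordered positive-integer solutions are (5, 8), (8, 5).
That gives 2 states.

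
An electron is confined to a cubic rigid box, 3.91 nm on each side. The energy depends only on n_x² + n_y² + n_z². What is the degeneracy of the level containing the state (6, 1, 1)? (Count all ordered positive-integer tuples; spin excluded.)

The level has n_x² + n_y² + n_z² = 38. The ordered positive-integer solutions are (1, 1, 6), (1, 6, 1), (2, 3, 5), (2, 5, 3), (3, 2, 5), (3, 5, 2), (5, 2, 3), (5, 3, 2), (6, 1, 1).
That gives 9 states.

degeneracy = 9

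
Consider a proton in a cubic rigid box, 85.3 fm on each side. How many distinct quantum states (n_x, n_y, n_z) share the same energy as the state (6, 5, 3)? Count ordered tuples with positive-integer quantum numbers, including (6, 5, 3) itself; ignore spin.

The level has n_x² + n_y² + n_z² = 70. The ordered positive-integer solutions are (3, 5, 6), (3, 6, 5), (5, 3, 6), (5, 6, 3), (6, 3, 5), (6, 5, 3).
That gives 6 states.

degeneracy = 6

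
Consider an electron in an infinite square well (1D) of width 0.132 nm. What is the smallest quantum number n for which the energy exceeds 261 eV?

E_1 = h²/(8m_eL²) = 3.458×10^-18 J = 21.59 eV.
Need n² > 261/21.59 = 12.09, i.e. n > 3.477.
The smallest integer satisfying this is n = 4.

n = 4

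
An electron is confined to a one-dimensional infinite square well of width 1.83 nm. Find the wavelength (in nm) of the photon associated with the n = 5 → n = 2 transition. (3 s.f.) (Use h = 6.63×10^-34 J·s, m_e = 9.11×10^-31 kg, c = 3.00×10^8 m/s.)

E_1 = h²/(8m_eL²) = 1.801×10^-20 J, so ΔE = (5² − 2²)E_1 = 3.782×10^-19 J.
λ = hc/ΔE = (6.63×10^-34·3.00×10^8)/3.782×10^-19 = 5.26×10^-7 m = 526 nm.

λ = 526 nm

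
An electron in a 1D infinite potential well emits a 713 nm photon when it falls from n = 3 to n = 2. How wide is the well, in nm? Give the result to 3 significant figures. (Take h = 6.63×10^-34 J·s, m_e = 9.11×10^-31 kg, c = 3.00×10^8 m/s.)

The photon carries ΔE = hc/λ = 6.63×10^-34·3.00×10^8/7.13×10^-7 m = 2.790×10^-19 J.
Since ΔE = (3² − 2²)E_1, E_1 = 5.580×10^-20 J, and L = h/√(8m_eE_1) = 1.04×10^-9 m = 1.04 nm.

L = 1.04 nm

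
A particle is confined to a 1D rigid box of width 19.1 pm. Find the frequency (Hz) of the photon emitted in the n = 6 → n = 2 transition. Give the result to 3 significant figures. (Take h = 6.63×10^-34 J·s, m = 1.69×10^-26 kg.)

E_1 = h²/(8mL²) = 8.912×10^-21 J and ΔE = (6² − 2²)E_1 = 2.852×10^-19 J.
f = ΔE/h = 2.852×10^-19/6.63×10^-34 = 4.30×10^14 Hz.

f = 4.30×10^14 Hz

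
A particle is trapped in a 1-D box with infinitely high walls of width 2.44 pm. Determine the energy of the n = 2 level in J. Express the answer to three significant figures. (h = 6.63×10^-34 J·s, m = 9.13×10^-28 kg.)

For an infinite well E_n = n²h²/(8mL²), so E_1 = h²/(8mL²) = (6.63×10^-34)²/(8·9.13×10^-28·(2.44×10^-12 m)²) = 1.011×10^-17 J.
Then E_2 = 2²·E_1 = 4·1.011×10^-17 J = 4.04×10^-17 J.

E_2 = 4.04×10^-17 J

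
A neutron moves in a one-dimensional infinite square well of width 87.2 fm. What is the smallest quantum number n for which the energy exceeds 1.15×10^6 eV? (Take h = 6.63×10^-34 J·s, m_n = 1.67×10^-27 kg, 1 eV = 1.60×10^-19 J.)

E_1 = h²/(8m_nL²) = 4.327×10^-15 J = 2.704×10^4 eV.
Need n² > 1.15×10^6/2.704×10^4 = 42.53, i.e. n > 6.522.
The smallest integer satisfying this is n = 7.

n = 7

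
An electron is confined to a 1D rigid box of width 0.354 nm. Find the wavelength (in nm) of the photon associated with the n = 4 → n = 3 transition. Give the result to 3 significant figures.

E_1 = h²/(8m_eL²) = 4.808×10^-19 J, so ΔE = (4² − 3²)E_1 = 3.366×10^-18 J.
λ = hc/ΔE = (6.626×10^-34·2.998×10^8)/3.366×10^-18 = 5.90×10^-8 m = 59.0 nm.

λ = 59.0 nm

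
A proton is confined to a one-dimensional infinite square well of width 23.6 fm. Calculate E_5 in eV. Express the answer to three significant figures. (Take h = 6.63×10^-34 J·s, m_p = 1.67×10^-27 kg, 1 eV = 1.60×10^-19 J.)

E_5 = 9.23×10^6 eV

For an infinite well E_n = n²h²/(8m_pL²), so E_1 = h²/(8m_pL²) = (6.63×10^-34)²/(8·1.67×10^-27·(2.36×10^-14 m)²) = 5.907×10^-14 J.
Then E_5 = 5²·E_1 = 25·5.907×10^-14 J = 1.477×10^-12 J.
Converting, E_5 = 1.477×10^-12 J / (1.60×10^-19 J/eV) = 9.23×10^6 eV.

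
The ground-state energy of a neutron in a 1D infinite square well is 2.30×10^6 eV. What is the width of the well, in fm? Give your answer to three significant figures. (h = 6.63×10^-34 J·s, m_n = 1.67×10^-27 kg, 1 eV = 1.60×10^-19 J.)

From E_n = n²h²/(8m_nL²), L = n·h/√(8m_nE_n).
E_1 = 2.30×10^6 eV = 3.680×10^-13 J, so L = 1·6.63×10^-34/√(8·1.67×10^-27·3.680×10^-13) = 9.46×10^-15 m = 9.46 fm.

L = 9.46 fm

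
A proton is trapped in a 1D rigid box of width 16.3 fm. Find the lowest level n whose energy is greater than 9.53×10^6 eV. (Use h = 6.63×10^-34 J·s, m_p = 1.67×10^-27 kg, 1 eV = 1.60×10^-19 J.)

n = 4

E_1 = h²/(8m_pL²) = 1.238×10^-13 J = 7.738×10^5 eV.
Need n² > 9.53×10^6/7.738×10^5 = 12.32, i.e. n > 3.510.
The smallest integer satisfying this is n = 4.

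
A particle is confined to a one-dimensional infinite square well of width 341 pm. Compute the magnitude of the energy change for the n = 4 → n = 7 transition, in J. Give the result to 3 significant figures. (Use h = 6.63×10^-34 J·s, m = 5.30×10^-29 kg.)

E_1 = h²/(8mL²) = 8.916×10^-21 J.
|ΔE| = |4² − 7²|·E_1 = 33·8.916×10^-21 J = 2.94×10^-19 J.

|ΔE| = 2.94×10^-19 J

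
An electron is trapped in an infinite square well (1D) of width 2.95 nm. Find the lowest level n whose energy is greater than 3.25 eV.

n = 9

E_1 = h²/(8m_eL²) = 6.923×10^-21 J = 0.04321 eV.
Need n² > 3.25/0.04321 = 75.21, i.e. n > 8.672.
The smallest integer satisfying this is n = 9.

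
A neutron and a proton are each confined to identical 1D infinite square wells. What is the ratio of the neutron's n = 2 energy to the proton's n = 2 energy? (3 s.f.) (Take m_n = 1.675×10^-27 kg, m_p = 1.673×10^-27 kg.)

E_n ∝ 1/m at fixed n and L, so the ratio is m_p/m_n = 1.673×10^-27/1.675×10^-27 = 0.999.

0.999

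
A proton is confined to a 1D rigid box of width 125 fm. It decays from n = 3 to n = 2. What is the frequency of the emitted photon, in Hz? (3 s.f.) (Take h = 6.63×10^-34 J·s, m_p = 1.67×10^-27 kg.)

f = 1.59×10^19 Hz

E_1 = h²/(8m_pL²) = 2.106×10^-15 J and ΔE = (3² − 2²)E_1 = 1.053×10^-14 J.
f = ΔE/h = 1.053×10^-14/6.63×10^-34 = 1.59×10^19 Hz.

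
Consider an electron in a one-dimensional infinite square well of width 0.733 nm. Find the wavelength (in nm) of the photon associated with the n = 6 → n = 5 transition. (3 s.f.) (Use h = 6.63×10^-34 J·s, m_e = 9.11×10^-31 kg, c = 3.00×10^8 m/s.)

E_1 = h²/(8m_eL²) = 1.123×10^-19 J, so ΔE = (6² − 5²)E_1 = 1.235×10^-18 J.
λ = hc/ΔE = (6.63×10^-34·3.00×10^8)/1.235×10^-18 = 1.61×10^-7 m = 161 nm.

λ = 161 nm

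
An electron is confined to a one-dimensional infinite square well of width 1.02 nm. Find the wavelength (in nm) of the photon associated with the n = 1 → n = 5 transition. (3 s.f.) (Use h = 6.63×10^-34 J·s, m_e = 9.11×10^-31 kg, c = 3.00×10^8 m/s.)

E_1 = h²/(8m_eL²) = 5.797×10^-20 J, so ΔE = (5² − 1²)E_1 = 1.391×10^-18 J.
λ = hc/ΔE = (6.63×10^-34·3.00×10^8)/1.391×10^-18 = 1.43×10^-7 m = 143 nm.

λ = 143 nm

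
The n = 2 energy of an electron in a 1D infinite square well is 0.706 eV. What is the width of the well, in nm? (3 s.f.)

From E_n = n²h²/(8m_eL²), L = n·h/√(8m_eE_n).
E_2 = 0.706 eV = 1.131×10^-19 J, so L = 2·6.626×10^-34/√(8·9.109×10^-31·1.131×10^-19) = 1.46×10^-9 m = 1.46 nm.

L = 1.46 nm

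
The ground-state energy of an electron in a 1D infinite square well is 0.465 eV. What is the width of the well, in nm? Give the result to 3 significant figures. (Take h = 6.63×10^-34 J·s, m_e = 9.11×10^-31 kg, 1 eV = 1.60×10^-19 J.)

L = 0.900 nm

From E_n = n²h²/(8m_eL²), L = n·h/√(8m_eE_n).
E_1 = 0.465 eV = 7.440×10^-20 J, so L = 1·6.63×10^-34/√(8·9.11×10^-31·7.440×10^-20) = 9.00×10^-10 m = 0.900 nm.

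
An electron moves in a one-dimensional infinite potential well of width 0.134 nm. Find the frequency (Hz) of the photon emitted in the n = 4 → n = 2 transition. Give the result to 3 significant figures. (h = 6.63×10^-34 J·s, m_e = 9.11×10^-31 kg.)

E_1 = h²/(8m_eL²) = 3.359×10^-18 J and ΔE = (4² − 2²)E_1 = 4.031×10^-17 J.
f = ΔE/h = 4.031×10^-17/6.63×10^-34 = 6.08×10^16 Hz.

f = 6.08×10^16 Hz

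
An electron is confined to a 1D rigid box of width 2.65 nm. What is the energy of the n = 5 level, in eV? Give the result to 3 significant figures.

E_5 = 1.34 eV

For an infinite well E_n = n²h²/(8m_eL²), so E_1 = h²/(8m_eL²) = (6.626×10^-34)²/(8·9.109×10^-31·(2.65×10^-9 m)²) = 8.579×10^-21 J.
Then E_5 = 5²·E_1 = 25·8.579×10^-21 J = 2.145×10^-19 J.
Converting, E_5 = 2.145×10^-19 J / (1.602×10^-19 J/eV) = 1.34 eV.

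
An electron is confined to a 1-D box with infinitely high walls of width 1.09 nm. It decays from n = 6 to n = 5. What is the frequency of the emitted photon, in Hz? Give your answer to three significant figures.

f = 8.42×10^14 Hz

E_1 = h²/(8m_eL²) = 5.071×10^-20 J and ΔE = (6² − 5²)E_1 = 5.578×10^-19 J.
f = ΔE/h = 5.578×10^-19/6.626×10^-34 = 8.42×10^14 Hz.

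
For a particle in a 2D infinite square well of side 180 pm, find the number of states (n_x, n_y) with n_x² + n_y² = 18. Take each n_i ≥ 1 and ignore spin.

degeneracy = 1

The level has n_x² + n_y² = 18. The ordered positive-integer solutions are (3, 3).
That gives 1 state.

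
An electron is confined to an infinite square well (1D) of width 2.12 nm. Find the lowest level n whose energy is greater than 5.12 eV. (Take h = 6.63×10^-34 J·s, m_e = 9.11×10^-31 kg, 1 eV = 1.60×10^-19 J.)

E_1 = h²/(8m_eL²) = 1.342×10^-20 J = 0.08388 eV.
Need n² > 5.12/0.08388 = 61.04, i.e. n > 7.813.
The smallest integer satisfying this is n = 8.

n = 8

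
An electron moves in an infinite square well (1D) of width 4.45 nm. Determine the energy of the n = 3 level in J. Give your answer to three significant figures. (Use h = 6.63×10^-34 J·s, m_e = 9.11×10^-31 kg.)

E_3 = 2.74×10^-20 J

For an infinite well E_n = n²h²/(8m_eL²), so E_1 = h²/(8m_eL²) = (6.63×10^-34)²/(8·9.11×10^-31·(4.45×10^-9 m)²) = 3.046×10^-21 J.
Then E_3 = 3²·E_1 = 9·3.046×10^-21 J = 2.74×10^-20 J.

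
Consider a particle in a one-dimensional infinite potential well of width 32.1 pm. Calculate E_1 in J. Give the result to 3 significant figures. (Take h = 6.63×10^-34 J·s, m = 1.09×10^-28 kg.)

For an infinite well E_n = n²h²/(8mL²), so E_1 = h²/(8mL²) = (6.63×10^-34)²/(8·1.09×10^-28·(3.21×10^-11 m)²) = 4.892×10^-19 J.

E_1 = 4.89×10^-19 J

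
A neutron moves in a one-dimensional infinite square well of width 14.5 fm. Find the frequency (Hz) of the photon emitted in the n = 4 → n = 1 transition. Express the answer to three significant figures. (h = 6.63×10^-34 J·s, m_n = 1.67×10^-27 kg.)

E_1 = h²/(8m_nL²) = 1.565×10^-13 J and ΔE = (4² − 1²)E_1 = 2.347×10^-12 J.
f = ΔE/h = 2.347×10^-12/6.63×10^-34 = 3.54×10^21 Hz.

f = 3.54×10^21 Hz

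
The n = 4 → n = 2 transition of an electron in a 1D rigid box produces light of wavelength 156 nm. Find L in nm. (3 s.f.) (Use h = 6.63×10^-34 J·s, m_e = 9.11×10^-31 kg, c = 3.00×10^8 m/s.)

The photon carries ΔE = hc/λ = 6.63×10^-34·3.00×10^8/1.56×10^-7 m = 1.275×10^-18 J.
Since ΔE = (4² − 2²)E_1, E_1 = 1.063×10^-19 J, and L = h/√(8m_eE_1) = 7.53×10^-10 m = 0.753 nm.

L = 0.753 nm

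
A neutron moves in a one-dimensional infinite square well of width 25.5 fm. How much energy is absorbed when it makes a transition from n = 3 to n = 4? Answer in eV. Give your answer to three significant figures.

|ΔE| = 2.20×10^6 eV

E_1 = h²/(8m_nL²) = 5.039×10^-14 J.
|ΔE| = |3² − 4²|·E_1 = 7·5.039×10^-14 J = 3.527×10^-13 J = 2.20×10^6 eV.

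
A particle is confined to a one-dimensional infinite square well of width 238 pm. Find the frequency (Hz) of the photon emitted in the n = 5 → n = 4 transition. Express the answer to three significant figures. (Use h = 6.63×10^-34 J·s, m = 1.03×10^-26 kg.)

E_1 = h²/(8mL²) = 9.418×10^-23 J and ΔE = (5² − 4²)E_1 = 8.476×10^-22 J.
f = ΔE/h = 8.476×10^-22/6.63×10^-34 = 1.28×10^12 Hz.

f = 1.28×10^12 Hz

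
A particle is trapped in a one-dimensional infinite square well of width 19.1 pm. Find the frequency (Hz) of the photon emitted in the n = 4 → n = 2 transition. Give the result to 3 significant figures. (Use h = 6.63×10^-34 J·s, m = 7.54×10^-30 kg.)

E_1 = h²/(8mL²) = 1.998×10^-17 J and ΔE = (4² − 2²)E_1 = 2.398×10^-16 J.
f = ΔE/h = 2.398×10^-16/6.63×10^-34 = 3.62×10^17 Hz.

f = 3.62×10^17 Hz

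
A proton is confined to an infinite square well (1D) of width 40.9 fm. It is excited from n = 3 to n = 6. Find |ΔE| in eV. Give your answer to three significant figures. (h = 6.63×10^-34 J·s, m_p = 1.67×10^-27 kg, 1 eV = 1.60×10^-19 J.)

E_1 = h²/(8m_pL²) = 1.967×10^-14 J.
|ΔE| = |3² − 6²|·E_1 = 27·1.967×10^-14 J = 5.311×10^-13 J = 3.32×10^6 eV.

|ΔE| = 3.32×10^6 eV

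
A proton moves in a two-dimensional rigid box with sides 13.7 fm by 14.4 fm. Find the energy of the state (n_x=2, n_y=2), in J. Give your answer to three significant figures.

E = 1.33×10^-12 J

For a 2D rectangular well E = (h²/8m_p)·Σ n_i²/L_i² = (6.626×10^-34)²/(8·1.673×10^-27) · [2²/(13.7 fm)² + 2²/(14.4 fm)²].
Evaluating gives E = 1.33×10^-12 J.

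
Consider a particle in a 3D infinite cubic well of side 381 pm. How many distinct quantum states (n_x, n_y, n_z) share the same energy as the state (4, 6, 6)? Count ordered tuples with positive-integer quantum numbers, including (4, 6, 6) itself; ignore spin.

degeneracy = 3

The level has n_x² + n_y² + n_z² = 88. The ordered positive-integer solutions are (4, 6, 6), (6, 4, 6), (6, 6, 4).
That gives 3 states.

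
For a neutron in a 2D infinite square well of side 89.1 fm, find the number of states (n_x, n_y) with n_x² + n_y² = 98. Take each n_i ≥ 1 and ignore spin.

The level has n_x² + n_y² = 98. The ordered positive-integer solutions are (7, 7).
That gives 1 state.

degeneracy = 1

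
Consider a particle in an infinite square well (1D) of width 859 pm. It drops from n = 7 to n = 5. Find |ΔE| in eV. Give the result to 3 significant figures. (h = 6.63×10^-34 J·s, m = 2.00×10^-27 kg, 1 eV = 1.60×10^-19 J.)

E_1 = h²/(8mL²) = 3.723×10^-23 J.
|ΔE| = |7² − 5²|·E_1 = 24·3.723×10^-23 J = 8.935×10^-22 J = 0.00558 eV.

|ΔE| = 0.00558 eV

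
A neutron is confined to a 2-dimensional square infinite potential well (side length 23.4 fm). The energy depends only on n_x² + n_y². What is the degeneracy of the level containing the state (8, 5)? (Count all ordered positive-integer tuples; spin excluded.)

degeneracy = 2

The level has n_x² + n_y² = 89. The ordered positive-integer solutions are (5, 8), (8, 5).
That gives 2 states.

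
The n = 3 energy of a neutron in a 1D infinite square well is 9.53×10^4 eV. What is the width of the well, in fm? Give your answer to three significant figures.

L = 139 fm

From E_n = n²h²/(8m_nL²), L = n·h/√(8m_nE_n).
E_3 = 9.53×10^4 eV = 1.527×10^-14 J, so L = 3·6.626×10^-34/√(8·1.675×10^-27·1.527×10^-14) = 1.39×10^-13 m = 139 fm.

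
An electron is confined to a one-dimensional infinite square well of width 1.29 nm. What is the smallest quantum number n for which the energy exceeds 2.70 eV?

n = 4

E_1 = h²/(8m_eL²) = 3.620×10^-20 J = 0.2260 eV.
Need n² > 2.70/0.2260 = 11.95, i.e. n > 3.457.
The smallest integer satisfying this is n = 4.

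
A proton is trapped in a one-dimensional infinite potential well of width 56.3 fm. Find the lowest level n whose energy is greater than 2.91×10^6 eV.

n = 7

E_1 = h²/(8m_pL²) = 1.035×10^-14 J = 6.461×10^4 eV.
Need n² > 2.91×10^6/6.461×10^4 = 45.04, i.e. n > 6.711.
The smallest integer satisfying this is n = 7.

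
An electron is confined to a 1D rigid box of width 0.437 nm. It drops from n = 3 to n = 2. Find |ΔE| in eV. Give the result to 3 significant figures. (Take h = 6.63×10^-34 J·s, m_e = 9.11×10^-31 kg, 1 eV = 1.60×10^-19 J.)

E_1 = h²/(8m_eL²) = 3.158×10^-19 J.
|ΔE| = |3² − 2²|·E_1 = 5·3.158×10^-19 J = 1.579×10^-18 J = 9.87 eV.

|ΔE| = 9.87 eV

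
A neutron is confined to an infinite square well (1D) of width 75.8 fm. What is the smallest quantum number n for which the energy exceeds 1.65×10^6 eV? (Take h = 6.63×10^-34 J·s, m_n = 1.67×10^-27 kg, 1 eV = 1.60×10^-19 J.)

E_1 = h²/(8m_nL²) = 5.726×10^-15 J = 3.579×10^4 eV.
Need n² > 1.65×10^6/3.579×10^4 = 46.10, i.e. n > 6.790.
The smallest integer satisfying this is n = 7.

n = 7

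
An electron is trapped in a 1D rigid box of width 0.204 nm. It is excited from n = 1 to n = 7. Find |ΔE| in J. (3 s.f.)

|ΔE| = 6.95×10^-17 J

E_1 = h²/(8m_eL²) = 1.448×10^-18 J.
|ΔE| = |1² − 7²|·E_1 = 48·1.448×10^-18 J = 6.95×10^-17 J.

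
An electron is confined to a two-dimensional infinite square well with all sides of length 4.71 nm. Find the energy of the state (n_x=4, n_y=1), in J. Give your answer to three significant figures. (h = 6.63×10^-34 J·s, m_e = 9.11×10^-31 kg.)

For a 2D rectangular well E = (h²/8m_e)·Σ n_i²/L_i² = (6.63×10^-34)²/(8·9.11×10^-31) · [4²/(4.71 nm)² + 1²/(4.71 nm)²].
Evaluating gives E = 4.62×10^-20 J.

E = 4.62×10^-20 J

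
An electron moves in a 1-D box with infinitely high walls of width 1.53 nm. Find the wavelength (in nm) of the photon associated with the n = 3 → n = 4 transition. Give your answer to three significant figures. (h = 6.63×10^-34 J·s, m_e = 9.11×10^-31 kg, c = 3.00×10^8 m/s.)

E_1 = h²/(8m_eL²) = 2.577×10^-20 J, so ΔE = (4² − 3²)E_1 = 1.804×10^-19 J.
λ = hc/ΔE = (6.63×10^-34·3.00×10^8)/1.804×10^-19 = 1.10×10^-6 m = 1.10×10^3 nm.

λ = 1.10×10^3 nm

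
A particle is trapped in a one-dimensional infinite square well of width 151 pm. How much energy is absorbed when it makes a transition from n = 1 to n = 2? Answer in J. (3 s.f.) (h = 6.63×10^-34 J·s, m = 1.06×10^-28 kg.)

|ΔE| = 6.82×10^-20 J

E_1 = h²/(8mL²) = 2.273×10^-20 J.
|ΔE| = |1² − 2²|·E_1 = 3·2.273×10^-20 J = 6.82×10^-20 J.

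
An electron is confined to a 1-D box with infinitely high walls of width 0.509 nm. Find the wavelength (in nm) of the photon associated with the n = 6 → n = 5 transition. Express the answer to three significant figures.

E_1 = h²/(8m_eL²) = 2.325×10^-19 J, so ΔE = (6² − 5²)E_1 = 2.558×10^-18 J.
λ = hc/ΔE = (6.626×10^-34·2.998×10^8)/2.558×10^-18 = 7.77×10^-8 m = 77.7 nm.

λ = 77.7 nm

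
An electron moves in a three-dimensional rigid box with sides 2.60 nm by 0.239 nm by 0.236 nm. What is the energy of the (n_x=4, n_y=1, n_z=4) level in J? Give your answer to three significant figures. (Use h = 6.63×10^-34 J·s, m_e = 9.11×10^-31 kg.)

E = 1.85×10^-17 J

For a 3D rectangular well E = (h²/8m_e)·Σ n_i²/L_i² = (6.63×10^-34)²/(8·9.11×10^-31) · [4²/(2.60 nm)² + 1²/(0.239 nm)² + 4²/(0.236 nm)²].
Evaluating gives E = 1.85×10^-17 J.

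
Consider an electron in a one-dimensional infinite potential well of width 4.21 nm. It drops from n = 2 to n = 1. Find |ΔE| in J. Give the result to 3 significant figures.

E_1 = h²/(8m_eL²) = 3.399×10^-21 J.
|ΔE| = |2² − 1²|·E_1 = 3·3.399×10^-21 J = 1.02×10^-20 J.

|ΔE| = 1.02×10^-20 J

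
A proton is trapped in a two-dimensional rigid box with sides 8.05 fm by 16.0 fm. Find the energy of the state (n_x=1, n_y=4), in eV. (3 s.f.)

E = 1.60×10^7 eV

For a 2D rectangular well E = (h²/8m_p)·Σ n_i²/L_i² = (6.626×10^-34)²/(8·1.673×10^-27) · [1²/(8.05 fm)² + 4²/(16.0 fm)²].
Evaluating gives E = 2.556×10^-12 J = 1.60×10^7 eV.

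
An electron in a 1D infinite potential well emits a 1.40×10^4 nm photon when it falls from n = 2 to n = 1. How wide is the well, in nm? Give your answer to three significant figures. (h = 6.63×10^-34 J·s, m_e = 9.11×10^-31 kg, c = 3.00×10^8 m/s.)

L = 3.57 nm

The photon carries ΔE = hc/λ = 6.63×10^-34·3.00×10^8/1.40×10^-5 m = 1.421×10^-20 J.
Since ΔE = (2² − 1²)E_1, E_1 = 4.737×10^-21 J, and L = h/√(8m_eE_1) = 3.57×10^-9 m = 3.57 nm.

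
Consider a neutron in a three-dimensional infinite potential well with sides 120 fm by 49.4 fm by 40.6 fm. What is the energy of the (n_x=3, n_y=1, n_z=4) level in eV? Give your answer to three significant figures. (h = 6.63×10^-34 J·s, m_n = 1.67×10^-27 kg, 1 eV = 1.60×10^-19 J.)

For a 3D rectangular well E = (h²/8m_n)·Σ n_i²/L_i² = (6.63×10^-34)²/(8·1.67×10^-27) · [3²/(120 fm)² + 1²/(49.4 fm)² + 4²/(40.6 fm)²].
Evaluating gives E = 3.534×10^-13 J = 2.21×10^6 eV.

E = 2.21×10^6 eV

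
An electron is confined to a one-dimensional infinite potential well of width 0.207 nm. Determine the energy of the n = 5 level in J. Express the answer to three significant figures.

For an infinite well E_n = n²h²/(8m_eL²), so E_1 = h²/(8m_eL²) = (6.626×10^-34)²/(8·9.109×10^-31·(2.07×10^-10 m)²) = 1.406×10^-18 J.
Then E_5 = 5²·E_1 = 25·1.406×10^-18 J = 3.52×10^-17 J.

E_5 = 3.52×10^-17 J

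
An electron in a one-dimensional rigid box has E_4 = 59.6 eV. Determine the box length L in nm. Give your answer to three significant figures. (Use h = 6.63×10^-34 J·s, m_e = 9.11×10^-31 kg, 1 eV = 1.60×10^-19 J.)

From E_n = n²h²/(8m_eL²), L = n·h/√(8m_eE_n).
E_4 = 59.6 eV = 9.536×10^-18 J, so L = 4·6.63×10^-34/√(8·9.11×10^-31·9.536×10^-18) = 3.18×10^-10 m = 0.318 nm.

L = 0.318 nm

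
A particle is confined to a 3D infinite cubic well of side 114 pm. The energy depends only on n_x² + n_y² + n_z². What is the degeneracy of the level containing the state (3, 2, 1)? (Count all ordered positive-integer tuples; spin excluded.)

The level has n_x² + n_y² + n_z² = 14. The ordered positive-integer solutions are (1, 2, 3), (1, 3, 2), (2, 1, 3), (2, 3, 1), (3, 1, 2), (3, 2, 1).
That gives 6 states.

degeneracy = 6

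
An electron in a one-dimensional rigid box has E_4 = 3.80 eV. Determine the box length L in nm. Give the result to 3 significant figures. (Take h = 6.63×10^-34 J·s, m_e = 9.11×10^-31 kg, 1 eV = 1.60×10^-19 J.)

L = 1.26 nm

From E_n = n²h²/(8m_eL²), L = n·h/√(8m_eE_n).
E_4 = 3.80 eV = 6.080×10^-19 J, so L = 4·6.63×10^-34/√(8·9.11×10^-31·6.080×10^-19) = 1.26×10^-9 m = 1.26 nm.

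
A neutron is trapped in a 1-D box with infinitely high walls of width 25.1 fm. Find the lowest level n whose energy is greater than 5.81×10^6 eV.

E_1 = h²/(8m_nL²) = 5.201×10^-14 J = 3.247×10^5 eV.
Need n² > 5.81×10^6/3.247×10^5 = 17.89, i.e. n > 4.230.
The smallest integer satisfying this is n = 5.

n = 5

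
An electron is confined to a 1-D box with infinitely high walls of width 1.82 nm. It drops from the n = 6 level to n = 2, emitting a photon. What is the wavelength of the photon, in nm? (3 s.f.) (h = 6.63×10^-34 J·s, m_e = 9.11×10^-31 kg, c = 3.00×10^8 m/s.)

E_1 = h²/(8m_eL²) = 1.821×10^-20 J, so ΔE = (6² − 2²)E_1 = 5.827×10^-19 J.
λ = hc/ΔE = (6.63×10^-34·3.00×10^8)/5.827×10^-19 = 3.41×10^-7 m = 341 nm.

λ = 341 nm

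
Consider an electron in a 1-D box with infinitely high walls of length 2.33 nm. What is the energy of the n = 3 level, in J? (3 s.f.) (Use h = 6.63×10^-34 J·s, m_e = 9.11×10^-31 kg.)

E_3 = 1.00×10^-19 J

For an infinite well E_n = n²h²/(8m_eL²), so E_1 = h²/(8m_eL²) = (6.63×10^-34)²/(8·9.11×10^-31·(2.33×10^-9 m)²) = 1.111×10^-20 J.
Then E_3 = 3²·E_1 = 9·1.111×10^-20 J = 1.00×10^-19 J.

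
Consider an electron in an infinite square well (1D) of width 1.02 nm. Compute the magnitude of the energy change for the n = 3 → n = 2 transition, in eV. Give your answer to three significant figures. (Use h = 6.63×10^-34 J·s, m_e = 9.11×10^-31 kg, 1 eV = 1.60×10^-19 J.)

|ΔE| = 1.81 eV

E_1 = h²/(8m_eL²) = 5.797×10^-20 J.
|ΔE| = |3² − 2²|·E_1 = 5·5.797×10^-20 J = 2.898×10^-19 J = 1.81 eV.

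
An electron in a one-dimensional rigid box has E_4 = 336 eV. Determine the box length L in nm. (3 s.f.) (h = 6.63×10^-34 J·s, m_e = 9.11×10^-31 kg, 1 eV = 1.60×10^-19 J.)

L = 0.134 nm

From E_n = n²h²/(8m_eL²), L = n·h/√(8m_eE_n).
E_4 = 336 eV = 5.376×10^-17 J, so L = 4·6.63×10^-34/√(8·9.11×10^-31·5.376×10^-17) = 1.34×10^-10 m = 0.134 nm.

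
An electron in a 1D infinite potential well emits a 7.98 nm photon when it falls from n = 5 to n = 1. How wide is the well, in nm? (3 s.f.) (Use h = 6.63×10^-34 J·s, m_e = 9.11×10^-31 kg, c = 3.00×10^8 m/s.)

The photon carries ΔE = hc/λ = 6.63×10^-34·3.00×10^8/7.98×10^-9 m = 2.492×10^-17 J.
Since ΔE = (5² − 1²)E_1, E_1 = 1.038×10^-18 J, and L = h/√(8m_eE_1) = 2.41×10^-10 m = 0.241 nm.

L = 0.241 nm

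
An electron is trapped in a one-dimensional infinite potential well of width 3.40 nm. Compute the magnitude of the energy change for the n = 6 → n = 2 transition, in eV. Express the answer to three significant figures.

|ΔE| = 1.04 eV

E_1 = h²/(8m_eL²) = 5.212×10^-21 J.
|ΔE| = |6² − 2²|·E_1 = 32·5.212×10^-21 J = 1.668×10^-19 J = 1.04 eV.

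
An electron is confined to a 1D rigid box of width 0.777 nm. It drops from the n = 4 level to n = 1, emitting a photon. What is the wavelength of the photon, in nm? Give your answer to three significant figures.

λ = 133 nm

E_1 = h²/(8m_eL²) = 9.979×10^-20 J, so ΔE = (4² − 1²)E_1 = 1.497×10^-18 J.
λ = hc/ΔE = (6.626×10^-34·2.998×10^8)/1.497×10^-18 = 1.33×10^-7 m = 133 nm.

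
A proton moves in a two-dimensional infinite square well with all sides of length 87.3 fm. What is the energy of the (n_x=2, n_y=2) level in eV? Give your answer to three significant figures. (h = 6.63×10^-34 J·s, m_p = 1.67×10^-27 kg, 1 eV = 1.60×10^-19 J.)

E = 2.16×10^5 eV

For a 2D rectangular well E = (h²/8m_p)·Σ n_i²/L_i² = (6.63×10^-34)²/(8·1.67×10^-27) · [2²/(87.3 fm)² + 2²/(87.3 fm)²].
Evaluating gives E = 3.454×10^-14 J = 2.16×10^5 eV.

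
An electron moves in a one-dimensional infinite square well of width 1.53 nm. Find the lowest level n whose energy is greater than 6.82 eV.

E_1 = h²/(8m_eL²) = 2.574×10^-20 J = 0.1607 eV.
Need n² > 6.82/0.1607 = 42.44, i.e. n > 6.515.
The smallest integer satisfying this is n = 7.

n = 7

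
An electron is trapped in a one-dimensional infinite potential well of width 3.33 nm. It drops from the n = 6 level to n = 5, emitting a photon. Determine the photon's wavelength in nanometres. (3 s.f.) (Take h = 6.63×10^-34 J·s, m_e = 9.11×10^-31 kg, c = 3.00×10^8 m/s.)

λ = 3.32×10^3 nm

E_1 = h²/(8m_eL²) = 5.439×10^-21 J, so ΔE = (6² − 5²)E_1 = 5.983×10^-20 J.
λ = hc/ΔE = (6.63×10^-34·3.00×10^8)/5.983×10^-20 = 3.32×10^-6 m = 3.32×10^3 nm.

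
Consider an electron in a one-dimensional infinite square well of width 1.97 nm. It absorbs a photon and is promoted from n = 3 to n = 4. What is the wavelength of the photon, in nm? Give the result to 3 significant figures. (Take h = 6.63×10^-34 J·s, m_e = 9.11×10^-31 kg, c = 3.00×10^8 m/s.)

E_1 = h²/(8m_eL²) = 1.554×10^-20 J, so ΔE = (4² − 3²)E_1 = 1.088×10^-19 J.
λ = hc/ΔE = (6.63×10^-34·3.00×10^8)/1.088×10^-19 = 1.83×10^-6 m = 1.83×10^3 nm.

λ = 1.83×10^3 nm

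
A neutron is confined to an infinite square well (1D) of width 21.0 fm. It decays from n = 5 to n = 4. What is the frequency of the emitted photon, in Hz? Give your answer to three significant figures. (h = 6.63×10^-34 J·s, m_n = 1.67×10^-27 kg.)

E_1 = h²/(8m_nL²) = 7.461×10^-14 J and ΔE = (5² − 4²)E_1 = 6.715×10^-13 J.
f = ΔE/h = 6.715×10^-13/6.63×10^-34 = 1.01×10^21 Hz.

f = 1.01×10^21 Hz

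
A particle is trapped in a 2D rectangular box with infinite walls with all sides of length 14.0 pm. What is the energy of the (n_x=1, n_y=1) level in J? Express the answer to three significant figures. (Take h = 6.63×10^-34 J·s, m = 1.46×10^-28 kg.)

E = 3.84×10^-18 J

For a 2D rectangular well E = (h²/8m)·Σ n_i²/L_i² = (6.63×10^-34)²/(8·1.46×10^-28) · [1²/(14.0 pm)² + 1²/(14.0 pm)²].
Evaluating gives E = 3.84×10^-18 J.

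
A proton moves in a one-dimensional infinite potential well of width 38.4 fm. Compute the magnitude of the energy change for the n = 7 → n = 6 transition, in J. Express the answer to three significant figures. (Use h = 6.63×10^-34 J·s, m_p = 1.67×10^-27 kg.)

|ΔE| = 2.90×10^-13 J

E_1 = h²/(8m_pL²) = 2.231×10^-14 J.
|ΔE| = |7² − 6²|·E_1 = 13·2.231×10^-14 J = 2.90×10^-13 J.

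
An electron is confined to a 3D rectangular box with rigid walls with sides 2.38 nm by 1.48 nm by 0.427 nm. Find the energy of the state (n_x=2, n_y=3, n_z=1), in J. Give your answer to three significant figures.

For a 3D rectangular well E = (h²/8m_e)·Σ n_i²/L_i² = (6.626×10^-34)²/(8·9.109×10^-31) · [2²/(2.38 nm)² + 3²/(1.48 nm)² + 1²/(0.427 nm)²].
Evaluating gives E = 6.21×10^-19 J.

E = 6.21×10^-19 J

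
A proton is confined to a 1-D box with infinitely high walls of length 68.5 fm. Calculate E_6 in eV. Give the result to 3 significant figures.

E_6 = 1.57×10^6 eV

For an infinite well E_n = n²h²/(8m_pL²), so E_1 = h²/(8m_pL²) = (6.626×10^-34)²/(8·1.673×10^-27·(6.85×10^-14 m)²) = 6.991×10^-15 J.
Then E_6 = 6²·E_1 = 36·6.991×10^-15 J = 2.517×10^-13 J.
Converting, E_6 = 2.517×10^-13 J / (1.602×10^-19 J/eV) = 1.57×10^6 eV.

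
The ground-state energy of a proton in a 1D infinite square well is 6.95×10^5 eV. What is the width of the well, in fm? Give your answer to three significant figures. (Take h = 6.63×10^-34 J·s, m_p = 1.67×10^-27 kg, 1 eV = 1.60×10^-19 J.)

From E_n = n²h²/(8m_pL²), L = n·h/√(8m_pE_n).
E_1 = 6.95×10^5 eV = 1.112×10^-13 J, so L = 1·6.63×10^-34/√(8·1.67×10^-27·1.112×10^-13) = 1.72×10^-14 m = 17.2 fm.

L = 17.2 fm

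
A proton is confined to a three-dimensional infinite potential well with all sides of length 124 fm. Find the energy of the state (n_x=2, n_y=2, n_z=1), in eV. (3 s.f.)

E = 1.20×10^5 eV

For a 3D rectangular well E = (h²/8m_p)·Σ n_i²/L_i² = (6.626×10^-34)²/(8·1.673×10^-27) · [2²/(124 fm)² + 2²/(124 fm)² + 1²/(124 fm)²].
Evaluating gives E = 1.920×10^-14 J = 1.20×10^5 eV.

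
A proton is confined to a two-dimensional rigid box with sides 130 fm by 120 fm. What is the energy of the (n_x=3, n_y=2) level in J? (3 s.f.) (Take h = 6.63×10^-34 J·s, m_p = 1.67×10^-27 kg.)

E = 2.67×10^-14 J

For a 2D rectangular well E = (h²/8m_p)·Σ n_i²/L_i² = (6.63×10^-34)²/(8·1.67×10^-27) · [3²/(130 fm)² + 2²/(120 fm)²].
Evaluating gives E = 2.67×10^-14 J.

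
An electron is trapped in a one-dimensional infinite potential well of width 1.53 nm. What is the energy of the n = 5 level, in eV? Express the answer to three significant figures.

E_5 = 4.02 eV

For an infinite well E_n = n²h²/(8m_eL²), so E_1 = h²/(8m_eL²) = (6.626×10^-34)²/(8·9.109×10^-31·(1.53×10^-9 m)²) = 2.574×10^-20 J.
Then E_5 = 5²·E_1 = 25·2.574×10^-20 J = 6.435×10^-19 J.
Converting, E_5 = 6.435×10^-19 J / (1.602×10^-19 J/eV) = 4.02 eV.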